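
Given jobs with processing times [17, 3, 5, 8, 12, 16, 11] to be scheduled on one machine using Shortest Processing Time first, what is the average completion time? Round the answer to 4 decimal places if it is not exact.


Sort jobs by processing time (SPT order): [3, 5, 8, 11, 12, 16, 17]
Compute completion times sequentially:
  Job 1: processing = 3, completes at 3
  Job 2: processing = 5, completes at 8
  Job 3: processing = 8, completes at 16
  Job 4: processing = 11, completes at 27
  Job 5: processing = 12, completes at 39
  Job 6: processing = 16, completes at 55
  Job 7: processing = 17, completes at 72
Sum of completion times = 220
Average completion time = 220/7 = 31.4286

31.4286


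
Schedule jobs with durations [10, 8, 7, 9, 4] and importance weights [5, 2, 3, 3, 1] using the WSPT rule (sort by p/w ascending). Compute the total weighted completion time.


Compute p/w ratios and sort ascending (WSPT): [(10, 5), (7, 3), (9, 3), (8, 2), (4, 1)]
Compute weighted completion times:
  Job (p=10,w=5): C=10, w*C=5*10=50
  Job (p=7,w=3): C=17, w*C=3*17=51
  Job (p=9,w=3): C=26, w*C=3*26=78
  Job (p=8,w=2): C=34, w*C=2*34=68
  Job (p=4,w=1): C=38, w*C=1*38=38
Total weighted completion time = 285

285


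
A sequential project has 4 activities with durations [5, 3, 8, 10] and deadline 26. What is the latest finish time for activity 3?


LF(activity 3) = deadline - sum of successor durations
Successors: activities 4 through 4 with durations [10]
Sum of successor durations = 10
LF = 26 - 10 = 16

16


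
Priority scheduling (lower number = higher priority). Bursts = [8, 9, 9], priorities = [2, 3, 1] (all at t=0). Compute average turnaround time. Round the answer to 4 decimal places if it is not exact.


Sort by priority (ascending = highest first):
Order: [(1, 9), (2, 8), (3, 9)]
Completion times:
  Priority 1, burst=9, C=9
  Priority 2, burst=8, C=17
  Priority 3, burst=9, C=26
Average turnaround = 52/3 = 17.3333

17.3333


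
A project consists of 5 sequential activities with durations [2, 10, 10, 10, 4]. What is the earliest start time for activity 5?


Activity 5 starts after activities 1 through 4 complete.
Predecessor durations: [2, 10, 10, 10]
ES = 2 + 10 + 10 + 10 = 32

32


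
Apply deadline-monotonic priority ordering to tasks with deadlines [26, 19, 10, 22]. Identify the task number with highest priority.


Sort tasks by relative deadline (ascending):
  Task 3: deadline = 10
  Task 2: deadline = 19
  Task 4: deadline = 22
  Task 1: deadline = 26
Priority order (highest first): [3, 2, 4, 1]
Highest priority task = 3

3


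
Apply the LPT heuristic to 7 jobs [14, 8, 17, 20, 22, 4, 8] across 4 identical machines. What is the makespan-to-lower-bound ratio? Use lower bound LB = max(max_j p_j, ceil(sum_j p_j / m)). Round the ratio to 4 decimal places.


LPT order: [22, 20, 17, 14, 8, 8, 4]
Machine loads after assignment: [22, 24, 25, 22]
LPT makespan = 25
Lower bound = max(max_job, ceil(total/4)) = max(22, 24) = 24
Ratio = 25 / 24 = 1.0417

1.0417


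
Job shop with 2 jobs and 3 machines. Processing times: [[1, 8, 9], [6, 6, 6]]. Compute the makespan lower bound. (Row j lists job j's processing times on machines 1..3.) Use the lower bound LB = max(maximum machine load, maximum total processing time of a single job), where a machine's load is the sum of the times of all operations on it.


Machine loads:
  Machine 1: 1 + 6 = 7
  Machine 2: 8 + 6 = 14
  Machine 3: 9 + 6 = 15
Max machine load = 15
Job totals:
  Job 1: 18
  Job 2: 18
Max job total = 18
Lower bound = max(15, 18) = 18

18


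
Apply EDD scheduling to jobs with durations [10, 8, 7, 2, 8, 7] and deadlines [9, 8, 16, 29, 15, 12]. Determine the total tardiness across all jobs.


Sort by due date (EDD order): [(8, 8), (10, 9), (7, 12), (8, 15), (7, 16), (2, 29)]
Compute completion times and tardiness:
  Job 1: p=8, d=8, C=8, tardiness=max(0,8-8)=0
  Job 2: p=10, d=9, C=18, tardiness=max(0,18-9)=9
  Job 3: p=7, d=12, C=25, tardiness=max(0,25-12)=13
  Job 4: p=8, d=15, C=33, tardiness=max(0,33-15)=18
  Job 5: p=7, d=16, C=40, tardiness=max(0,40-16)=24
  Job 6: p=2, d=29, C=42, tardiness=max(0,42-29)=13
Total tardiness = 77

77


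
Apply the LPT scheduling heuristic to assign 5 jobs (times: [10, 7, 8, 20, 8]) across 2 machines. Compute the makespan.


Sort jobs in decreasing order (LPT): [20, 10, 8, 8, 7]
Assign each job to the least loaded machine:
  Machine 1: jobs [20, 7], load = 27
  Machine 2: jobs [10, 8, 8], load = 26
Makespan = max load = 27

27


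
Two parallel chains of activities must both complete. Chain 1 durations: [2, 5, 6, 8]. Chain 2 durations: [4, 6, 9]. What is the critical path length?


Path A total = 2 + 5 + 6 + 8 = 21
Path B total = 4 + 6 + 9 = 19
Critical path = longest path = max(21, 19) = 21

21


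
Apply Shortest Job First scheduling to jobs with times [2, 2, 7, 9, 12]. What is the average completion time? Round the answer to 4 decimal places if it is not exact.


SJF order (ascending): [2, 2, 7, 9, 12]
Completion times:
  Job 1: burst=2, C=2
  Job 2: burst=2, C=4
  Job 3: burst=7, C=11
  Job 4: burst=9, C=20
  Job 5: burst=12, C=32
Average completion = 69/5 = 13.8

13.8


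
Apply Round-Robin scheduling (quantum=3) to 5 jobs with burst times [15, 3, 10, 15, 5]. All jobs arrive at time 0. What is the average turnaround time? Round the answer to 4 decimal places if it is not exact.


Time quantum = 3
Execution trace:
  J1 runs 3 units, time = 3
  J2 runs 3 units, time = 6
  J3 runs 3 units, time = 9
  J4 runs 3 units, time = 12
  J5 runs 3 units, time = 15
  J1 runs 3 units, time = 18
  J3 runs 3 units, time = 21
  J4 runs 3 units, time = 24
  J5 runs 2 units, time = 26
  J1 runs 3 units, time = 29
  J3 runs 3 units, time = 32
  J4 runs 3 units, time = 35
  J1 runs 3 units, time = 38
  J3 runs 1 units, time = 39
  J4 runs 3 units, time = 42
  J1 runs 3 units, time = 45
  J4 runs 3 units, time = 48
Finish times: [45, 6, 39, 48, 26]
Average turnaround = 164/5 = 32.8

32.8


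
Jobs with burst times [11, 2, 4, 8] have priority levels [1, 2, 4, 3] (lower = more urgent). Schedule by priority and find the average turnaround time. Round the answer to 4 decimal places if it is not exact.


Sort by priority (ascending = highest first):
Order: [(1, 11), (2, 2), (3, 8), (4, 4)]
Completion times:
  Priority 1, burst=11, C=11
  Priority 2, burst=2, C=13
  Priority 3, burst=8, C=21
  Priority 4, burst=4, C=25
Average turnaround = 70/4 = 17.5

17.5


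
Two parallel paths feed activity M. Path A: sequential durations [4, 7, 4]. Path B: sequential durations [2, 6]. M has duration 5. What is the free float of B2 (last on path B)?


ES(B2) = sum of predecessors on chain B = 2
EF(B2) = ES + duration = 2 + 6 = 8
Successor of B2 is M. ES(M) = max(sum(A), sum(B)) = max(15, 8) = 15
Free float = ES(successor) - EF(current) = 15 - 8 = 7

7


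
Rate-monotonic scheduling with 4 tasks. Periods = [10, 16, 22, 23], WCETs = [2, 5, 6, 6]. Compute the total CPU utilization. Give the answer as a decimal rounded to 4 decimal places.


Compute individual utilizations (exact fractions):
  Task 1: C/T = 2/10 = 1/5 (approx. 0.2)
  Task 2: C/T = 5/16 (approx. 0.3125)
  Task 3: C/T = 6/22 = 3/11 (approx. 0.2727)
  Task 4: C/T = 6/23 (approx. 0.2609)
Total utilization U = 1/5 + 5/16 + 3/11 + 6/23 = 21173/20240
Rounded to 4 decimal places: U = 1.0461
RM (Liu & Layland) bound for 4 tasks = 0.756828; compare with U = 21173/20240 (approx. 1.046097)
U > 1, so the task set is not schedulable (processor overloaded).

1.0461


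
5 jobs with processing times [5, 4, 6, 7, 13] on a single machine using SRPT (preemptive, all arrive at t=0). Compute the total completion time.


Since all jobs arrive at t=0, SRPT equals SPT ordering.
SPT order: [4, 5, 6, 7, 13]
Completion times:
  Job 1: p=4, C=4
  Job 2: p=5, C=9
  Job 3: p=6, C=15
  Job 4: p=7, C=22
  Job 5: p=13, C=35
Total completion time = 4 + 9 + 15 + 22 + 35 = 85

85


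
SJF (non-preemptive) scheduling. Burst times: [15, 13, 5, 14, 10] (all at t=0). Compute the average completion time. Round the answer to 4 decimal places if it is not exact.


SJF order (ascending): [5, 10, 13, 14, 15]
Completion times:
  Job 1: burst=5, C=5
  Job 2: burst=10, C=15
  Job 3: burst=13, C=28
  Job 4: burst=14, C=42
  Job 5: burst=15, C=57
Average completion = 147/5 = 29.4

29.4


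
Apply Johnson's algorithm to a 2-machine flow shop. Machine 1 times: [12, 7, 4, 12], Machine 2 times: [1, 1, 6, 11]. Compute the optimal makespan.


Apply Johnson's rule:
  Group 1 (a <= b): [(3, 4, 6)]
  Group 2 (a > b): [(4, 12, 11), (1, 12, 1), (2, 7, 1)]
Optimal job order: [3, 4, 1, 2]
Schedule:
  Job 3: M1 done at 4, M2 done at 10
  Job 4: M1 done at 16, M2 done at 27
  Job 1: M1 done at 28, M2 done at 29
  Job 2: M1 done at 35, M2 done at 36
Makespan = 36

36


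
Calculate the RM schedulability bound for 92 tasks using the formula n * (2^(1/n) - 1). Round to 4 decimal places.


Compute 2^(1/92) = 1.0075626620
Subtract 1: 1.0075626620 - 1 = 0.0075626620
Multiply by n: 92 * 0.0075626620 = 0.6957649040
Round to 4 dp: 0.6958

0.6958


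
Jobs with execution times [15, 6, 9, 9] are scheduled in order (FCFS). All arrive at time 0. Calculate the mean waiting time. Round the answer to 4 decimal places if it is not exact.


FCFS order (as given): [15, 6, 9, 9]
Waiting times:
  Job 1: wait = 0
  Job 2: wait = 15
  Job 3: wait = 21
  Job 4: wait = 30
Sum of waiting times = 66
Average waiting time = 66/4 = 16.5

16.5


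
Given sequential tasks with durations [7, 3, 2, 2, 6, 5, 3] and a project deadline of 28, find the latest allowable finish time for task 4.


LF(activity 4) = deadline - sum of successor durations
Successors: activities 5 through 7 with durations [6, 5, 3]
Sum of successor durations = 14
LF = 28 - 14 = 14

14


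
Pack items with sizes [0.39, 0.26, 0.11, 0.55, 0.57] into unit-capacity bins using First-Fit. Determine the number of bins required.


Place items sequentially using First-Fit:
  Item 0.39 -> new Bin 1
  Item 0.26 -> Bin 1 (now 0.65)
  Item 0.11 -> Bin 1 (now 0.76)
  Item 0.55 -> new Bin 2
  Item 0.57 -> new Bin 3
Total bins used = 3

3


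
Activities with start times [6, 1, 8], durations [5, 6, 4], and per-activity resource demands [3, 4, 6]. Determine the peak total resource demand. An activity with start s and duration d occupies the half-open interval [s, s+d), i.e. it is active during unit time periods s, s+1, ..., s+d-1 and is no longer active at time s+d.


Each activity i is active on [start_i, start_i + duration_i).
Compute total resource usage per time slot:
  t=0: active resources = [], total = 0
  t=1: active resources = [4], total = 4
  t=2: active resources = [4], total = 4
  t=3: active resources = [4], total = 4
  t=4: active resources = [4], total = 4
  t=5: active resources = [4], total = 4
  t=6: active resources = [3, 4], total = 7
  t=7: active resources = [3], total = 3
  t=8: active resources = [3, 6], total = 9
  t=9: active resources = [3, 6], total = 9
  t=10: active resources = [3, 6], total = 9
  t=11: active resources = [6], total = 6
Peak resource demand = 9

9


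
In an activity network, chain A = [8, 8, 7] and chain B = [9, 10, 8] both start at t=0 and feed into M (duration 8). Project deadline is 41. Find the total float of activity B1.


Forward pass: ES(B1) = sum of predecessors on chain B = 0
EF = ES + duration = 0 + 9 = 9
Backward pass: LF(M) = deadline = 41; LS(M) = 41 - 8 = 33
LF(B1) = LS(M) - sum(successors on chain B) = 33 - 18 = 15
LS = LF - duration = 15 - 9 = 6
Total float = LS - ES = 6 - 0 = 6

6


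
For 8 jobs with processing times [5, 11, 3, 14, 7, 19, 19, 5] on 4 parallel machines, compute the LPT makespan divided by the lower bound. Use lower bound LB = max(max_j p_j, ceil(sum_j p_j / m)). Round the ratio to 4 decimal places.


LPT order: [19, 19, 14, 11, 7, 5, 5, 3]
Machine loads after assignment: [22, 19, 19, 23]
LPT makespan = 23
Lower bound = max(max_job, ceil(total/4)) = max(19, 21) = 21
Ratio = 23 / 21 = 1.0952

1.0952


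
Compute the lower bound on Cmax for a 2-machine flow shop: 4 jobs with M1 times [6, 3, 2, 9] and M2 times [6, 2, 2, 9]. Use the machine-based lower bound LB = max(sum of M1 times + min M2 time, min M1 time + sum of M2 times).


LB1 = sum(M1 times) + min(M2 times) = 20 + 2 = 22
LB2 = min(M1 times) + sum(M2 times) = 2 + 19 = 21
Lower bound = max(LB1, LB2) = max(22, 21) = 22

22


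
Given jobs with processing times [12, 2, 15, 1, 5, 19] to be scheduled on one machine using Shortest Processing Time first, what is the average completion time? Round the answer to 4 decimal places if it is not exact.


Sort jobs by processing time (SPT order): [1, 2, 5, 12, 15, 19]
Compute completion times sequentially:
  Job 1: processing = 1, completes at 1
  Job 2: processing = 2, completes at 3
  Job 3: processing = 5, completes at 8
  Job 4: processing = 12, completes at 20
  Job 5: processing = 15, completes at 35
  Job 6: processing = 19, completes at 54
Sum of completion times = 121
Average completion time = 121/6 = 20.1667

20.1667


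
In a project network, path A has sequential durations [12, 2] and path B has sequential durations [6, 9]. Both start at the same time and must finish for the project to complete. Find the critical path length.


Path A total = 12 + 2 = 14
Path B total = 6 + 9 = 15
Critical path = longest path = max(14, 15) = 15

15


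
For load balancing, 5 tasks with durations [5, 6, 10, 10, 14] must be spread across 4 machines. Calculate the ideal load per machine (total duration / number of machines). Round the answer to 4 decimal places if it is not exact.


Total processing time = 5 + 6 + 10 + 10 + 14 = 45
Number of machines = 4
Ideal balanced load = 45 / 4 = 11.25

11.25


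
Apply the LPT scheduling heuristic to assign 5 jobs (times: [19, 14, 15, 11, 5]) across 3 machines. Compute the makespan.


Sort jobs in decreasing order (LPT): [19, 15, 14, 11, 5]
Assign each job to the least loaded machine:
  Machine 1: jobs [19], load = 19
  Machine 2: jobs [15, 5], load = 20
  Machine 3: jobs [14, 11], load = 25
Makespan = max load = 25

25


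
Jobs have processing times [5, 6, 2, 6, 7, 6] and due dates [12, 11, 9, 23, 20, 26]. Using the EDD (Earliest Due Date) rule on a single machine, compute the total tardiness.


Sort by due date (EDD order): [(2, 9), (6, 11), (5, 12), (7, 20), (6, 23), (6, 26)]
Compute completion times and tardiness:
  Job 1: p=2, d=9, C=2, tardiness=max(0,2-9)=0
  Job 2: p=6, d=11, C=8, tardiness=max(0,8-11)=0
  Job 3: p=5, d=12, C=13, tardiness=max(0,13-12)=1
  Job 4: p=7, d=20, C=20, tardiness=max(0,20-20)=0
  Job 5: p=6, d=23, C=26, tardiness=max(0,26-23)=3
  Job 6: p=6, d=26, C=32, tardiness=max(0,32-26)=6
Total tardiness = 10

10


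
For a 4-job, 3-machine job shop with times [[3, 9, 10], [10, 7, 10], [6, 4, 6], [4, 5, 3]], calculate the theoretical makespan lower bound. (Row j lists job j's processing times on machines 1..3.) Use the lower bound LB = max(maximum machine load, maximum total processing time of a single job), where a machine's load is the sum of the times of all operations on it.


Machine loads:
  Machine 1: 3 + 10 + 6 + 4 = 23
  Machine 2: 9 + 7 + 4 + 5 = 25
  Machine 3: 10 + 10 + 6 + 3 = 29
Max machine load = 29
Job totals:
  Job 1: 22
  Job 2: 27
  Job 3: 16
  Job 4: 12
Max job total = 27
Lower bound = max(29, 27) = 29

29


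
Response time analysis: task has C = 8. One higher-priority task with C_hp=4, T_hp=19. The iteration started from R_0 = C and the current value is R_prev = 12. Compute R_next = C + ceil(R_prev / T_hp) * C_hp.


R_next = C + ceil(R_prev / T_hp) * C_hp
ceil(12 / 19) = ceil(0.6316) = 1
Interference = 1 * 4 = 4
R_next = 8 + 4 = 12
R_next = R_prev, so the iteration has converged (response time = 12).

12


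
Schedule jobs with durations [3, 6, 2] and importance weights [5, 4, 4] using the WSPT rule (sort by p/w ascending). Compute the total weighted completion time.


Compute p/w ratios and sort ascending (WSPT): [(2, 4), (3, 5), (6, 4)]
Compute weighted completion times:
  Job (p=2,w=4): C=2, w*C=4*2=8
  Job (p=3,w=5): C=5, w*C=5*5=25
  Job (p=6,w=4): C=11, w*C=4*11=44
Total weighted completion time = 77

77


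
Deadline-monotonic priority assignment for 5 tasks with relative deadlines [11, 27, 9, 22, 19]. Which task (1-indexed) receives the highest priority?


Sort tasks by relative deadline (ascending):
  Task 3: deadline = 9
  Task 1: deadline = 11
  Task 5: deadline = 19
  Task 4: deadline = 22
  Task 2: deadline = 27
Priority order (highest first): [3, 1, 5, 4, 2]
Highest priority task = 3

3


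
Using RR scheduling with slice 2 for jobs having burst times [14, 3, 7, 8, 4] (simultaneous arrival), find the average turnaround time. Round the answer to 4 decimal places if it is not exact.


Time quantum = 2
Execution trace:
  J1 runs 2 units, time = 2
  J2 runs 2 units, time = 4
  J3 runs 2 units, time = 6
  J4 runs 2 units, time = 8
  J5 runs 2 units, time = 10
  J1 runs 2 units, time = 12
  J2 runs 1 units, time = 13
  J3 runs 2 units, time = 15
  J4 runs 2 units, time = 17
  J5 runs 2 units, time = 19
  J1 runs 2 units, time = 21
  J3 runs 2 units, time = 23
  J4 runs 2 units, time = 25
  J1 runs 2 units, time = 27
  J3 runs 1 units, time = 28
  J4 runs 2 units, time = 30
  J1 runs 2 units, time = 32
  J1 runs 2 units, time = 34
  J1 runs 2 units, time = 36
Finish times: [36, 13, 28, 30, 19]
Average turnaround = 126/5 = 25.2

25.2


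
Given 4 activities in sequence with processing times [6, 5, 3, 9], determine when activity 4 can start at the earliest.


Activity 4 starts after activities 1 through 3 complete.
Predecessor durations: [6, 5, 3]
ES = 6 + 5 + 3 = 14

14


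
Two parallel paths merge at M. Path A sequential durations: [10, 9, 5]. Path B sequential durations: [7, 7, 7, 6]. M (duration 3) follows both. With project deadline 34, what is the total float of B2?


Forward pass: ES(B2) = sum of predecessors on chain B = 7
EF = ES + duration = 7 + 7 = 14
Backward pass: LF(M) = deadline = 34; LS(M) = 34 - 3 = 31
LF(B2) = LS(M) - sum(successors on chain B) = 31 - 13 = 18
LS = LF - duration = 18 - 7 = 11
Total float = LS - ES = 11 - 7 = 4

4


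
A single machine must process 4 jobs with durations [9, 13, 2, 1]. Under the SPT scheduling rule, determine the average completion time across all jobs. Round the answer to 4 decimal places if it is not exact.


Sort jobs by processing time (SPT order): [1, 2, 9, 13]
Compute completion times sequentially:
  Job 1: processing = 1, completes at 1
  Job 2: processing = 2, completes at 3
  Job 3: processing = 9, completes at 12
  Job 4: processing = 13, completes at 25
Sum of completion times = 41
Average completion time = 41/4 = 10.25

10.25


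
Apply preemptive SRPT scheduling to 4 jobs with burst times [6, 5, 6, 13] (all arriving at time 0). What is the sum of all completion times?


Since all jobs arrive at t=0, SRPT equals SPT ordering.
SPT order: [5, 6, 6, 13]
Completion times:
  Job 1: p=5, C=5
  Job 2: p=6, C=11
  Job 3: p=6, C=17
  Job 4: p=13, C=30
Total completion time = 5 + 11 + 17 + 30 = 63

63


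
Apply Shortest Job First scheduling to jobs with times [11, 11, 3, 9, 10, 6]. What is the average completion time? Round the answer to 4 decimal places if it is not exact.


SJF order (ascending): [3, 6, 9, 10, 11, 11]
Completion times:
  Job 1: burst=3, C=3
  Job 2: burst=6, C=9
  Job 3: burst=9, C=18
  Job 4: burst=10, C=28
  Job 5: burst=11, C=39
  Job 6: burst=11, C=50
Average completion = 147/6 = 24.5

24.5


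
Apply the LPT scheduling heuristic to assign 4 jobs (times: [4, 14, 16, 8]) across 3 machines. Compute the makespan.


Sort jobs in decreasing order (LPT): [16, 14, 8, 4]
Assign each job to the least loaded machine:
  Machine 1: jobs [16], load = 16
  Machine 2: jobs [14], load = 14
  Machine 3: jobs [8, 4], load = 12
Makespan = max load = 16

16


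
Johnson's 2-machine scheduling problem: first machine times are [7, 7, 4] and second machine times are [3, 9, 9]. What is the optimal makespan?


Apply Johnson's rule:
  Group 1 (a <= b): [(3, 4, 9), (2, 7, 9)]
  Group 2 (a > b): [(1, 7, 3)]
Optimal job order: [3, 2, 1]
Schedule:
  Job 3: M1 done at 4, M2 done at 13
  Job 2: M1 done at 11, M2 done at 22
  Job 1: M1 done at 18, M2 done at 25
Makespan = 25

25


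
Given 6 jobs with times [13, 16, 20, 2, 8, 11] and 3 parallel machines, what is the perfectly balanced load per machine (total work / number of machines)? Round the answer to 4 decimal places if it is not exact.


Total processing time = 13 + 16 + 20 + 2 + 8 + 11 = 70
Number of machines = 3
Ideal balanced load = 70 / 3 = 23.3333

23.3333


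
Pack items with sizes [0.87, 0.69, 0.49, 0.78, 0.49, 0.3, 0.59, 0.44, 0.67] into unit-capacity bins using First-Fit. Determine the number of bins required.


Place items sequentially using First-Fit:
  Item 0.87 -> new Bin 1
  Item 0.69 -> new Bin 2
  Item 0.49 -> new Bin 3
  Item 0.78 -> new Bin 4
  Item 0.49 -> Bin 3 (now 0.98)
  Item 0.3 -> Bin 2 (now 0.99)
  Item 0.59 -> new Bin 5
  Item 0.44 -> new Bin 6
  Item 0.67 -> new Bin 7
Total bins used = 7

7


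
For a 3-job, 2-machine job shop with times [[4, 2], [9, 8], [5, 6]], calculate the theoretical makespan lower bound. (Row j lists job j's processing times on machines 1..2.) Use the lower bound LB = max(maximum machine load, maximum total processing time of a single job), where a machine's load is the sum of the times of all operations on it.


Machine loads:
  Machine 1: 4 + 9 + 5 = 18
  Machine 2: 2 + 8 + 6 = 16
Max machine load = 18
Job totals:
  Job 1: 6
  Job 2: 17
  Job 3: 11
Max job total = 17
Lower bound = max(18, 17) = 18

18


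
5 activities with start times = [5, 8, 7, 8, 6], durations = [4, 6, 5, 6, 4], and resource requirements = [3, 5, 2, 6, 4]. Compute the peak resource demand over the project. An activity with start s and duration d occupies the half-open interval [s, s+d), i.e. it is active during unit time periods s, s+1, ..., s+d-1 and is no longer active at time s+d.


Each activity i is active on [start_i, start_i + duration_i).
Compute total resource usage per time slot:
  t=0: active resources = [], total = 0
  t=1: active resources = [], total = 0
  t=2: active resources = [], total = 0
  t=3: active resources = [], total = 0
  t=4: active resources = [], total = 0
  t=5: active resources = [3], total = 3
  t=6: active resources = [3, 4], total = 7
  t=7: active resources = [3, 2, 4], total = 9
  t=8: active resources = [3, 5, 2, 6, 4], total = 20
  t=9: active resources = [5, 2, 6, 4], total = 17
  t=10: active resources = [5, 2, 6], total = 13
  t=11: active resources = [5, 2, 6], total = 13
  t=12: active resources = [5, 6], total = 11
  t=13: active resources = [5, 6], total = 11
Peak resource demand = 20

20


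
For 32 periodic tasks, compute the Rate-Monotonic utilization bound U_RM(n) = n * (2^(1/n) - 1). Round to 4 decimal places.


Compute 2^(1/32) = 1.0218971487
Subtract 1: 1.0218971487 - 1 = 0.0218971487
Multiply by n: 32 * 0.0218971487 = 0.7007087584
Round to 4 dp: 0.7007

0.7007


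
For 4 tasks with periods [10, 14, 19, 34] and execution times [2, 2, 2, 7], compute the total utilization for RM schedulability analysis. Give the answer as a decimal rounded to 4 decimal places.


Compute individual utilizations (exact fractions):
  Task 1: C/T = 2/10 = 1/5 (approx. 0.2)
  Task 2: C/T = 2/14 = 1/7 (approx. 0.1429)
  Task 3: C/T = 2/19 (approx. 0.1053)
  Task 4: C/T = 7/34 (approx. 0.2059)
Total utilization U = 1/5 + 1/7 + 2/19 + 7/34 = 14787/22610
Rounded to 4 decimal places: U = 0.6540
RM (Liu & Layland) bound for 4 tasks = 0.756828; compare with U = 14787/22610 (approx. 0.654003)
U <= bound, so schedulable by RM sufficient condition.

0.6540


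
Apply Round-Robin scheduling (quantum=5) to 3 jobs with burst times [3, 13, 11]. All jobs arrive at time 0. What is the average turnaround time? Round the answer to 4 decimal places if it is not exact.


Time quantum = 5
Execution trace:
  J1 runs 3 units, time = 3
  J2 runs 5 units, time = 8
  J3 runs 5 units, time = 13
  J2 runs 5 units, time = 18
  J3 runs 5 units, time = 23
  J2 runs 3 units, time = 26
  J3 runs 1 units, time = 27
Finish times: [3, 26, 27]
Average turnaround = 56/3 = 18.6667

18.6667


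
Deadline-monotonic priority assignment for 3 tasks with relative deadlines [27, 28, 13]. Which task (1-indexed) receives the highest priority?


Sort tasks by relative deadline (ascending):
  Task 3: deadline = 13
  Task 1: deadline = 27
  Task 2: deadline = 28
Priority order (highest first): [3, 1, 2]
Highest priority task = 3

3


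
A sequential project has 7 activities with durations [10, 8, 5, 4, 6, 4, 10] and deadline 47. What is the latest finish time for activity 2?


LF(activity 2) = deadline - sum of successor durations
Successors: activities 3 through 7 with durations [5, 4, 6, 4, 10]
Sum of successor durations = 29
LF = 47 - 29 = 18

18


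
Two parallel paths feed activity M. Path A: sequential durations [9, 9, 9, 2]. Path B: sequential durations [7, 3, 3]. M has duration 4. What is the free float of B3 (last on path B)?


ES(B3) = sum of predecessors on chain B = 10
EF(B3) = ES + duration = 10 + 3 = 13
Successor of B3 is M. ES(M) = max(sum(A), sum(B)) = max(29, 13) = 29
Free float = ES(successor) - EF(current) = 29 - 13 = 16

16


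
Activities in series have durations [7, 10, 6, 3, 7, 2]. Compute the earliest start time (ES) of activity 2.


Activity 2 starts after activities 1 through 1 complete.
Predecessor durations: [7]
ES = 7 = 7

7


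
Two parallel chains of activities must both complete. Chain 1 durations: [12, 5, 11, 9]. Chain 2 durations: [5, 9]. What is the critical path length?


Path A total = 12 + 5 + 11 + 9 = 37
Path B total = 5 + 9 = 14
Critical path = longest path = max(37, 14) = 37

37


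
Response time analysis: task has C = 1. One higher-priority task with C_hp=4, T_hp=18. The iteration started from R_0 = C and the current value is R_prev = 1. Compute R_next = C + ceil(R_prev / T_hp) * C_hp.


R_next = C + ceil(R_prev / T_hp) * C_hp
ceil(1 / 18) = ceil(0.0556) = 1
Interference = 1 * 4 = 4
R_next = 1 + 4 = 5

5


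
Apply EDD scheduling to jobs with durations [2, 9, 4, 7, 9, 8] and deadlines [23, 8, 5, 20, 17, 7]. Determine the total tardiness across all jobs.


Sort by due date (EDD order): [(4, 5), (8, 7), (9, 8), (9, 17), (7, 20), (2, 23)]
Compute completion times and tardiness:
  Job 1: p=4, d=5, C=4, tardiness=max(0,4-5)=0
  Job 2: p=8, d=7, C=12, tardiness=max(0,12-7)=5
  Job 3: p=9, d=8, C=21, tardiness=max(0,21-8)=13
  Job 4: p=9, d=17, C=30, tardiness=max(0,30-17)=13
  Job 5: p=7, d=20, C=37, tardiness=max(0,37-20)=17
  Job 6: p=2, d=23, C=39, tardiness=max(0,39-23)=16
Total tardiness = 64

64


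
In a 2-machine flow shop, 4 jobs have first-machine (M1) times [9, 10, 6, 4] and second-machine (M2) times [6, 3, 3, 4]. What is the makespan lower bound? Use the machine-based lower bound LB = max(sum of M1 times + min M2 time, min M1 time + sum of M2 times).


LB1 = sum(M1 times) + min(M2 times) = 29 + 3 = 32
LB2 = min(M1 times) + sum(M2 times) = 4 + 16 = 20
Lower bound = max(LB1, LB2) = max(32, 20) = 32

32


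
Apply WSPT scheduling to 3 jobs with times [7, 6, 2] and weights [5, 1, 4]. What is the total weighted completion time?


Compute p/w ratios and sort ascending (WSPT): [(2, 4), (7, 5), (6, 1)]
Compute weighted completion times:
  Job (p=2,w=4): C=2, w*C=4*2=8
  Job (p=7,w=5): C=9, w*C=5*9=45
  Job (p=6,w=1): C=15, w*C=1*15=15
Total weighted completion time = 68

68


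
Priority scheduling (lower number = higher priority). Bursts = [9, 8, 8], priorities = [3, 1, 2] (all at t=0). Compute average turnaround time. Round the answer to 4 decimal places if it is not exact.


Sort by priority (ascending = highest first):
Order: [(1, 8), (2, 8), (3, 9)]
Completion times:
  Priority 1, burst=8, C=8
  Priority 2, burst=8, C=16
  Priority 3, burst=9, C=25
Average turnaround = 49/3 = 16.3333

16.3333


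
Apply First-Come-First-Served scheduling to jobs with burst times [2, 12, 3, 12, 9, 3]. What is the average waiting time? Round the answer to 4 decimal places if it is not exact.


FCFS order (as given): [2, 12, 3, 12, 9, 3]
Waiting times:
  Job 1: wait = 0
  Job 2: wait = 2
  Job 3: wait = 14
  Job 4: wait = 17
  Job 5: wait = 29
  Job 6: wait = 38
Sum of waiting times = 100
Average waiting time = 100/6 = 16.6667

16.6667


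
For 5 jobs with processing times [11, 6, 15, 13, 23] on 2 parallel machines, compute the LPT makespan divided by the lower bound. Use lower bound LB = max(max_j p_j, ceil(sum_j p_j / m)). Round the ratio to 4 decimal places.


LPT order: [23, 15, 13, 11, 6]
Machine loads after assignment: [34, 34]
LPT makespan = 34
Lower bound = max(max_job, ceil(total/2)) = max(23, 34) = 34
Ratio = 34 / 34 = 1.0

1.0


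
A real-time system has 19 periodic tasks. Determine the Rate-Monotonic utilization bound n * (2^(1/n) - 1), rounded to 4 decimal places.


Compute 2^(1/19) = 1.0371550444
Subtract 1: 1.0371550444 - 1 = 0.0371550444
Multiply by n: 19 * 0.0371550444 = 0.7059458436
Round to 4 dp: 0.7059

0.7059


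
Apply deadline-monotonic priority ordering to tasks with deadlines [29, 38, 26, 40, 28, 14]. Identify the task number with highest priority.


Sort tasks by relative deadline (ascending):
  Task 6: deadline = 14
  Task 3: deadline = 26
  Task 5: deadline = 28
  Task 1: deadline = 29
  Task 2: deadline = 38
  Task 4: deadline = 40
Priority order (highest first): [6, 3, 5, 1, 2, 4]
Highest priority task = 6

6


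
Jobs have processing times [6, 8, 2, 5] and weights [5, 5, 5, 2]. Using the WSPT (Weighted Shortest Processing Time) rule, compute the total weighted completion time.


Compute p/w ratios and sort ascending (WSPT): [(2, 5), (6, 5), (8, 5), (5, 2)]
Compute weighted completion times:
  Job (p=2,w=5): C=2, w*C=5*2=10
  Job (p=6,w=5): C=8, w*C=5*8=40
  Job (p=8,w=5): C=16, w*C=5*16=80
  Job (p=5,w=2): C=21, w*C=2*21=42
Total weighted completion time = 172

172


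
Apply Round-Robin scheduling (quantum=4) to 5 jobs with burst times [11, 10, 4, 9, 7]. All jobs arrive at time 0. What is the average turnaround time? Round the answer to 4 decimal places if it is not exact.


Time quantum = 4
Execution trace:
  J1 runs 4 units, time = 4
  J2 runs 4 units, time = 8
  J3 runs 4 units, time = 12
  J4 runs 4 units, time = 16
  J5 runs 4 units, time = 20
  J1 runs 4 units, time = 24
  J2 runs 4 units, time = 28
  J4 runs 4 units, time = 32
  J5 runs 3 units, time = 35
  J1 runs 3 units, time = 38
  J2 runs 2 units, time = 40
  J4 runs 1 units, time = 41
Finish times: [38, 40, 12, 41, 35]
Average turnaround = 166/5 = 33.2

33.2


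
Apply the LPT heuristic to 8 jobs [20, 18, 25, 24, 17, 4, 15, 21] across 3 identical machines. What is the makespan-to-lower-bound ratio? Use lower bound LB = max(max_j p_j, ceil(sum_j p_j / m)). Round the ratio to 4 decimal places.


LPT order: [25, 24, 21, 20, 18, 17, 15, 4]
Machine loads after assignment: [46, 42, 56]
LPT makespan = 56
Lower bound = max(max_job, ceil(total/3)) = max(25, 48) = 48
Ratio = 56 / 48 = 1.1667

1.1667


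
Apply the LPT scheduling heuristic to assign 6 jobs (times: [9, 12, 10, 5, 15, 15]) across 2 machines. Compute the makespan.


Sort jobs in decreasing order (LPT): [15, 15, 12, 10, 9, 5]
Assign each job to the least loaded machine:
  Machine 1: jobs [15, 12, 5], load = 32
  Machine 2: jobs [15, 10, 9], load = 34
Makespan = max load = 34

34


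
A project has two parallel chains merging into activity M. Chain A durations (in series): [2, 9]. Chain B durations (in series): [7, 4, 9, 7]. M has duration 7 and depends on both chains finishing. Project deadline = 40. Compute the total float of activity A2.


Forward pass: ES(A2) = sum of predecessors on chain A = 2
EF = ES + duration = 2 + 9 = 11
Backward pass: LF(M) = deadline = 40; LS(M) = 40 - 7 = 33
LF(A2) = LS(M) - sum(successors on chain A) = 33 - 0 = 33
LS = LF - duration = 33 - 9 = 24
Total float = LS - ES = 24 - 2 = 22

22


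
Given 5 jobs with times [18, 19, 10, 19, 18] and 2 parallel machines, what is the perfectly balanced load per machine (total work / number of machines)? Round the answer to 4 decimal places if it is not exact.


Total processing time = 18 + 19 + 10 + 19 + 18 = 84
Number of machines = 2
Ideal balanced load = 84 / 2 = 42.0

42.0


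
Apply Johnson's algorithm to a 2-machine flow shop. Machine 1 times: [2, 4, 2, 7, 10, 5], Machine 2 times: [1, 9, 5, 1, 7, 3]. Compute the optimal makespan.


Apply Johnson's rule:
  Group 1 (a <= b): [(3, 2, 5), (2, 4, 9)]
  Group 2 (a > b): [(5, 10, 7), (6, 5, 3), (1, 2, 1), (4, 7, 1)]
Optimal job order: [3, 2, 5, 6, 1, 4]
Schedule:
  Job 3: M1 done at 2, M2 done at 7
  Job 2: M1 done at 6, M2 done at 16
  Job 5: M1 done at 16, M2 done at 23
  Job 6: M1 done at 21, M2 done at 26
  Job 1: M1 done at 23, M2 done at 27
  Job 4: M1 done at 30, M2 done at 31
Makespan = 31

31


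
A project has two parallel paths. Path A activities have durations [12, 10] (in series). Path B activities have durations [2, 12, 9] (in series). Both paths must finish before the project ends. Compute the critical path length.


Path A total = 12 + 10 = 22
Path B total = 2 + 12 + 9 = 23
Critical path = longest path = max(22, 23) = 23

23


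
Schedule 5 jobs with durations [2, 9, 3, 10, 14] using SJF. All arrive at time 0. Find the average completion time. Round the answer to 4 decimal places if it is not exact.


SJF order (ascending): [2, 3, 9, 10, 14]
Completion times:
  Job 1: burst=2, C=2
  Job 2: burst=3, C=5
  Job 3: burst=9, C=14
  Job 4: burst=10, C=24
  Job 5: burst=14, C=38
Average completion = 83/5 = 16.6

16.6


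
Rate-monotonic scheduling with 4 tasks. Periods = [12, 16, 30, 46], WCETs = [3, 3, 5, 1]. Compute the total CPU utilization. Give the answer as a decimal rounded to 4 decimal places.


Compute individual utilizations (exact fractions):
  Task 1: C/T = 3/12 = 1/4 (approx. 0.25)
  Task 2: C/T = 3/16 (approx. 0.1875)
  Task 3: C/T = 5/30 = 1/6 (approx. 0.1667)
  Task 4: C/T = 1/46 (approx. 0.0217)
Total utilization U = 1/4 + 3/16 + 1/6 + 1/46 = 691/1104
Rounded to 4 decimal places: U = 0.6259
RM (Liu & Layland) bound for 4 tasks = 0.756828; compare with U = 691/1104 (approx. 0.625906)
U <= bound, so schedulable by RM sufficient condition.

0.6259


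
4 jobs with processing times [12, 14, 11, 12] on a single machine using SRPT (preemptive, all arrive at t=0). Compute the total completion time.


Since all jobs arrive at t=0, SRPT equals SPT ordering.
SPT order: [11, 12, 12, 14]
Completion times:
  Job 1: p=11, C=11
  Job 2: p=12, C=23
  Job 3: p=12, C=35
  Job 4: p=14, C=49
Total completion time = 11 + 23 + 35 + 49 = 118

118


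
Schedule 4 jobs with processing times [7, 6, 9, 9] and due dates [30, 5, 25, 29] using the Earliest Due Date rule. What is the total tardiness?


Sort by due date (EDD order): [(6, 5), (9, 25), (9, 29), (7, 30)]
Compute completion times and tardiness:
  Job 1: p=6, d=5, C=6, tardiness=max(0,6-5)=1
  Job 2: p=9, d=25, C=15, tardiness=max(0,15-25)=0
  Job 3: p=9, d=29, C=24, tardiness=max(0,24-29)=0
  Job 4: p=7, d=30, C=31, tardiness=max(0,31-30)=1
Total tardiness = 2

2


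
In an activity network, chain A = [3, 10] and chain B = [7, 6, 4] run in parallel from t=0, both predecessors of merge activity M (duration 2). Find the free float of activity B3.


ES(B3) = sum of predecessors on chain B = 13
EF(B3) = ES + duration = 13 + 4 = 17
Successor of B3 is M. ES(M) = max(sum(A), sum(B)) = max(13, 17) = 17
Free float = ES(successor) - EF(current) = 17 - 17 = 0

0


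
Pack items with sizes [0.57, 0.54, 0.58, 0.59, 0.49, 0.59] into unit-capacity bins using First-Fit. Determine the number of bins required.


Place items sequentially using First-Fit:
  Item 0.57 -> new Bin 1
  Item 0.54 -> new Bin 2
  Item 0.58 -> new Bin 3
  Item 0.59 -> new Bin 4
  Item 0.49 -> new Bin 5
  Item 0.59 -> new Bin 6
Total bins used = 6

6


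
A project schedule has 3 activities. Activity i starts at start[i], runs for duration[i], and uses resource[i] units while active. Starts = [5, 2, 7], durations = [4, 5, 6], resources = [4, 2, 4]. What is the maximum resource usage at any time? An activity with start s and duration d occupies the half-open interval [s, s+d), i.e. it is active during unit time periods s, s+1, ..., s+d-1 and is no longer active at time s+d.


Each activity i is active on [start_i, start_i + duration_i).
Compute total resource usage per time slot:
  t=0: active resources = [], total = 0
  t=1: active resources = [], total = 0
  t=2: active resources = [2], total = 2
  t=3: active resources = [2], total = 2
  t=4: active resources = [2], total = 2
  t=5: active resources = [4, 2], total = 6
  t=6: active resources = [4, 2], total = 6
  t=7: active resources = [4, 4], total = 8
  t=8: active resources = [4, 4], total = 8
  t=9: active resources = [4], total = 4
  t=10: active resources = [4], total = 4
  t=11: active resources = [4], total = 4
  t=12: active resources = [4], total = 4
Peak resource demand = 8

8


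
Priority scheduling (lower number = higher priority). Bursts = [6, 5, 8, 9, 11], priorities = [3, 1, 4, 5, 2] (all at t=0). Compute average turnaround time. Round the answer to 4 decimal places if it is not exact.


Sort by priority (ascending = highest first):
Order: [(1, 5), (2, 11), (3, 6), (4, 8), (5, 9)]
Completion times:
  Priority 1, burst=5, C=5
  Priority 2, burst=11, C=16
  Priority 3, burst=6, C=22
  Priority 4, burst=8, C=30
  Priority 5, burst=9, C=39
Average turnaround = 112/5 = 22.4

22.4


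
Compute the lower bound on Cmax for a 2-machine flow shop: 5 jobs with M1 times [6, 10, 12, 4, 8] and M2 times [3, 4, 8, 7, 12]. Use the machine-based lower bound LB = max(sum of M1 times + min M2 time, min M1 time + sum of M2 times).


LB1 = sum(M1 times) + min(M2 times) = 40 + 3 = 43
LB2 = min(M1 times) + sum(M2 times) = 4 + 34 = 38
Lower bound = max(LB1, LB2) = max(43, 38) = 43

43


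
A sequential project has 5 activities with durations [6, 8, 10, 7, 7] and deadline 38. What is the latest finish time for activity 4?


LF(activity 4) = deadline - sum of successor durations
Successors: activities 5 through 5 with durations [7]
Sum of successor durations = 7
LF = 38 - 7 = 31

31


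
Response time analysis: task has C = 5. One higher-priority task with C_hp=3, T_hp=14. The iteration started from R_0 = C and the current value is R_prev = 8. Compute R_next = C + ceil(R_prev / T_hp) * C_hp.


R_next = C + ceil(R_prev / T_hp) * C_hp
ceil(8 / 14) = ceil(0.5714) = 1
Interference = 1 * 3 = 3
R_next = 5 + 3 = 8
R_next = R_prev, so the iteration has converged (response time = 8).

8


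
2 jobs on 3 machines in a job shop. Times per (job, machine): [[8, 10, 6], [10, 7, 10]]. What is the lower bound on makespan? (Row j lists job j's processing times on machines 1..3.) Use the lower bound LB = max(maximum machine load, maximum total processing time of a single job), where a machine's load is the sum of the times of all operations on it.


Machine loads:
  Machine 1: 8 + 10 = 18
  Machine 2: 10 + 7 = 17
  Machine 3: 6 + 10 = 16
Max machine load = 18
Job totals:
  Job 1: 24
  Job 2: 27
Max job total = 27
Lower bound = max(18, 27) = 27

27


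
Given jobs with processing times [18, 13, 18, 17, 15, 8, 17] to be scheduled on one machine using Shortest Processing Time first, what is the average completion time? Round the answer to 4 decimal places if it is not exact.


Sort jobs by processing time (SPT order): [8, 13, 15, 17, 17, 18, 18]
Compute completion times sequentially:
  Job 1: processing = 8, completes at 8
  Job 2: processing = 13, completes at 21
  Job 3: processing = 15, completes at 36
  Job 4: processing = 17, completes at 53
  Job 5: processing = 17, completes at 70
  Job 6: processing = 18, completes at 88
  Job 7: processing = 18, completes at 106
Sum of completion times = 382
Average completion time = 382/7 = 54.5714

54.5714
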